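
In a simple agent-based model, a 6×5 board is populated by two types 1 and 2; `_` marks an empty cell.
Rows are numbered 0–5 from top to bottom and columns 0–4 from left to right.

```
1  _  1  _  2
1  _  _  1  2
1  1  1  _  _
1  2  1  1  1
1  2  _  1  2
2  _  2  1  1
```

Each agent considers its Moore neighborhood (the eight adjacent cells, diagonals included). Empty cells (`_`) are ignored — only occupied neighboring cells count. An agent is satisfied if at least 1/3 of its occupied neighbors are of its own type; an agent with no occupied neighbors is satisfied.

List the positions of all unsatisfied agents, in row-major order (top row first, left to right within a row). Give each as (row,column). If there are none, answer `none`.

Row 0: (0,0)1 1/1 ✓ · (0,2)1 1/1 ✓ · (0,4)2 1/2 ✓
Row 1: (1,0)1 3/3 ✓ · (1,3)1 2/4 ✓ · (1,4)2 1/2 ✓
Row 2: (2,0)1 3/4 ✓ · (2,1)1 5/6 ✓ · (2,2)1 4/5 ✓
Row 3: (3,0)1 3/5 ✓ · (3,1)2 1/7 ✗ · (3,2)1 4/6 ✓ · (3,3)1 4/5 ✓ · (3,4)1 2/3 ✓
Row 4: (4,0)1 1/4 ✗ · (4,1)2 3/6 ✓ · (4,3)1 5/7 ✓ · (4,4)2 0/5 ✗
Row 5: (5,0)2 1/2 ✓ · (5,2)2 1/3 ✓ · (5,3)1 2/4 ✓ · (5,4)1 2/3 ✓

(3,1), (4,0), (4,4)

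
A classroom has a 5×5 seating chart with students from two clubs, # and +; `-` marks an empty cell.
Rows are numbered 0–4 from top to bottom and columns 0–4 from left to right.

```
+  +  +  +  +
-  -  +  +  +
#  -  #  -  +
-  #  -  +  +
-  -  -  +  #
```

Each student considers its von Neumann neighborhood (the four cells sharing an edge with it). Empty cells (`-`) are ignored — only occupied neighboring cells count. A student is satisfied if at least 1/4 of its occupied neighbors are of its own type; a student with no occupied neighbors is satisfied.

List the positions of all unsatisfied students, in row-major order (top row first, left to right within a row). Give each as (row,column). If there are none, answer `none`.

Row 0: (0,0)+ 1/1 ok · (0,1)+ 2/2 ok · (0,2)+ 3/3 ok · (0,3)+ 3/3 ok · (0,4)+ 2/2 ok
Row 1: (1,2)+ 2/3 ok · (1,3)+ 3/3 ok · (1,4)+ 3/3 ok
Row 2: (2,0)# 0/0 ok · (2,2)# 0/1 unhappy · (2,4)+ 2/2 ok
Row 3: (3,1)# 0/0 ok · (3,3)+ 2/2 ok · (3,4)+ 2/3 ok
Row 4: (4,3)+ 1/2 ok · (4,4)# 0/2 unhappy

(2,2), (4,4)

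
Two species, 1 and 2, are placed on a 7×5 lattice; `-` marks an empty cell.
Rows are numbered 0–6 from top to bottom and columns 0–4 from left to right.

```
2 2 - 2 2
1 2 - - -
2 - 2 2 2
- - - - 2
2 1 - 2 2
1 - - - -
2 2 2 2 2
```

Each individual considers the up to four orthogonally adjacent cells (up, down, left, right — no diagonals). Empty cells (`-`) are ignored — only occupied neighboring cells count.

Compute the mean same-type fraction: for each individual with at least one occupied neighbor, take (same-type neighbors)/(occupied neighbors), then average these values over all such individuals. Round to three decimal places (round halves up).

(0,0)2 1/2
(0,1)2 2/2
(0,3)2 1/1
(0,4)2 1/1
(1,0)1 0/3
(1,1)2 1/2
(2,0)2 0/1
(2,2)2 1/1
(2,3)2 2/2
(2,4)2 2/2
(3,4)2 2/2
(4,0)2 0/2
(4,1)1 0/1
(4,3)2 1/1
(4,4)2 2/2
(5,0)1 0/2
(6,0)2 1/2
(6,1)2 2/2
(6,2)2 2/2
(6,3)2 2/2
(6,4)2 1/1
Sum over 21 individuals: 1/2 + 2/2 + 1/1 + 1/1 + 0/3 + 1/2 + 0/1 + 1/1 + 2/2 + 2/2 + 2/2 + 0/2 + 0/1 + 1/1 + 2/2 + 0/2 + 1/2 + 2/2 + 2/2 + 2/2 + 1/1 = 29/2; mean = 29/2 ÷ 21 = 29/42 = 0.690476… → 0.690.

0.690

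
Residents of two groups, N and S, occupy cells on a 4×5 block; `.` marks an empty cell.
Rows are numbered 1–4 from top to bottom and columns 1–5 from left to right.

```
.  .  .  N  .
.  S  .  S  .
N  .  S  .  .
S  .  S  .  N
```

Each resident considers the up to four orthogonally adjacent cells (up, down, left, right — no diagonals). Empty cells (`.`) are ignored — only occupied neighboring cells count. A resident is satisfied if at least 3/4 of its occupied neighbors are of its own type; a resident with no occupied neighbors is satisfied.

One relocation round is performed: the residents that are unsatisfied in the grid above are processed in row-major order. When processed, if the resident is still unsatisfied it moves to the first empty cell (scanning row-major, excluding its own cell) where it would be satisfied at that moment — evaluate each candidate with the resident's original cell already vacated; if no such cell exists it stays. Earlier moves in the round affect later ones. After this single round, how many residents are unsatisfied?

Initially unsatisfied (in order): (1,4), (2,4), (3,1), (4,1).
  (1,4) → (1,1).
  (2,4): now satisfied by earlier moves; stays.
  (3,1) → (1,3).
  (4,1): now satisfied by earlier moves; stays.
Resulting grid:
N . N . .
. S . S .
. . S . .
S . S . N
All satisfied now.

0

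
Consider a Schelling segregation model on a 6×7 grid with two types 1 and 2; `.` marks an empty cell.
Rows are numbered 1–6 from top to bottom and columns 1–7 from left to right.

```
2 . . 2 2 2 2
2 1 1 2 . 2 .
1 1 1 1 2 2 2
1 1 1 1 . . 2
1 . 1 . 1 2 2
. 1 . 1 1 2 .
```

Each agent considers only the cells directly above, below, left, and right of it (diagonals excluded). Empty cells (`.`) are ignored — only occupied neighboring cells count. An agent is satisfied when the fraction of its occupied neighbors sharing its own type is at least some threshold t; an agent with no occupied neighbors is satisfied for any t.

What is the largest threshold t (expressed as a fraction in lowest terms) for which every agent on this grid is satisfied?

1/3

Row 1: (1,1)2 1/1 · (1,4)2 2/2 · (1,5)2 2/2 · (1,6)2 3/3 · (1,7)2 1/1
Row 2: (2,1)2 1/3 · (2,2)1 2/3 · (2,3)1 2/3 · (2,4)2 1/3 · (2,6)2 2/2
Row 3: (3,1)1 2/3 · (3,2)1 4/4 · (3,3)1 4/4 · (3,4)1 2/4 · (3,5)2 1/2 · (3,6)2 3/3 · (3,7)2 2/2
Row 4: (4,1)1 3/3 · (4,2)1 3/3 · (4,3)1 4/4 · (4,4)1 2/2 · (4,7)2 2/2
Row 5: (5,1)1 1/1 · (5,3)1 1/1 · (5,5)1 1/2 · (5,6)2 2/3 · (5,7)2 2/2
Row 6: (6,2)1 — no occupied neighbors · (6,4)1 1/1 · (6,5)1 2/3 · (6,6)2 1/2
The smallest same-type fraction is 1/3 at (2,1), which reduces to 1/3. Any threshold above that leaves this agent unsatisfied.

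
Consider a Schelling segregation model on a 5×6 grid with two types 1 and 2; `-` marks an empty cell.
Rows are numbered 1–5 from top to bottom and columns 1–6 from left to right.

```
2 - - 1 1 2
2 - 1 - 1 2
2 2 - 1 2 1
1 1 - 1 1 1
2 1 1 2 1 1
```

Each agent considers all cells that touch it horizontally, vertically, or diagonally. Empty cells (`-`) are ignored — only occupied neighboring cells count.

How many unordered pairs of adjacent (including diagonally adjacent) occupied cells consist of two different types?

Scan each occupied cell's neighbors to the right and below (and the two forward diagonals) so each pair is counted once.
Row 1: 2(1,1)–2(2,1)= 1(1,4)–1(1,5)= 1(1,4)–1(2,5)= 1(1,4)–1(2,3)= 1(1,5)–2(1,6)≠ 1(1,5)–1(2,5)= 1(1,5)–2(2,6)≠ 2(1,6)–2(2,6)= 2(1,6)–1(2,5)≠  → 3/9 unlike.
Row 2: 2(2,1)–2(3,1)= 2(2,1)–2(3,2)= 1(2,3)–1(3,4)= 1(2,3)–2(3,2)≠ 1(2,5)–2(2,6)≠ 1(2,5)–2(3,5)≠ 1(2,5)–1(3,6)= 1(2,5)–1(3,4)= 2(2,6)–1(3,6)≠ 2(2,6)–2(3,5)=  → 4/10 unlike.
Row 3: 2(3,1)–2(3,2)= 2(3,1)–1(4,1)≠ 2(3,1)–1(4,2)≠ 2(3,2)–1(4,2)≠ 2(3,2)–1(4,1)≠ 1(3,4)–2(3,5)≠ 1(3,4)–1(4,4)= 1(3,4)–1(4,5)= 2(3,5)–1(3,6)≠ 2(3,5)–1(4,5)≠ 2(3,5)–1(4,6)≠ 2(3,5)–1(4,4)≠ 1(3,6)–1(4,6)= 1(3,6)–1(4,5)=  → 9/14 unlike.
Row 4: 1(4,1)–1(4,2)= 1(4,1)–2(5,1)≠ 1(4,1)–1(5,2)= 1(4,2)–1(5,2)= 1(4,2)–1(5,3)= 1(4,2)–2(5,1)≠ 1(4,4)–1(4,5)= 1(4,4)–2(5,4)≠ 1(4,4)–1(5,5)= 1(4,4)–1(5,3)= 1(4,5)–1(4,6)= 1(4,5)–1(5,5)= 1(4,5)–1(5,6)= 1(4,5)–2(5,4)≠ 1(4,6)–1(5,6)= 1(4,6)–1(5,5)=  → 4/16 unlike.
Row 5: 2(5,1)–1(5,2)≠ 1(5,2)–1(5,3)= 1(5,3)–2(5,4)≠ 2(5,4)–1(5,5)≠ 1(5,5)–1(5,6)=  → 3/5 unlike.
Total adjacent occupied pairs: 54; unlike-type pairs: 23.

23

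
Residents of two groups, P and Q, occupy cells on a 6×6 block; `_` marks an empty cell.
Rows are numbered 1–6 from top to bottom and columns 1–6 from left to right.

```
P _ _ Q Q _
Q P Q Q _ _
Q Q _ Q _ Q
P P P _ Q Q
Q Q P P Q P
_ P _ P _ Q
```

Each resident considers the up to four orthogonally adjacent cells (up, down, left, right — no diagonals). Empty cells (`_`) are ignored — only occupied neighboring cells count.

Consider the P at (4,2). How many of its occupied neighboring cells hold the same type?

Occupied neighbors of (4,2): (3,2)=Q, (5,2)=Q, (4,1)=P, (4,3)=P.
Same type (P): 2 of 4.

2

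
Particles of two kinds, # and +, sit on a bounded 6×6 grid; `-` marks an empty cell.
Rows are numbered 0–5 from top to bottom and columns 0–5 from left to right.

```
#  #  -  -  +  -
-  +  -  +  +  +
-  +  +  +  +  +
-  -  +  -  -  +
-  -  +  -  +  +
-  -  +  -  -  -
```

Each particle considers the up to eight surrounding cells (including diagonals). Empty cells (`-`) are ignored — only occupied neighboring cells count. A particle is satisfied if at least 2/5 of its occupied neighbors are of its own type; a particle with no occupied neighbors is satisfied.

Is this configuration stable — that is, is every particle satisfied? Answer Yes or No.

Row 0: (0,0)# 1/2 satisfied · (0,1)# 1/2 satisfied · (0,4)+ 3/3 satisfied
Row 1: (1,1)+ 2/4 satisfied · (1,3)+ 5/5 satisfied · (1,4)+ 6/6 satisfied · (1,5)+ 4/4 satisfied
Row 2: (2,1)+ 3/3 satisfied · (2,2)+ 5/5 satisfied · (2,3)+ 5/5 satisfied · (2,4)+ 6/6 satisfied · (2,5)+ 4/4 satisfied
Row 3: (3,2)+ 4/4 satisfied · (3,5)+ 4/4 satisfied
Row 4: (4,2)+ 2/2 satisfied · (4,4)+ 2/2 satisfied · (4,5)+ 2/2 satisfied
Row 5: (5,2)+ 1/1 satisfied
All meet the threshold, so the configuration is stable.

Yes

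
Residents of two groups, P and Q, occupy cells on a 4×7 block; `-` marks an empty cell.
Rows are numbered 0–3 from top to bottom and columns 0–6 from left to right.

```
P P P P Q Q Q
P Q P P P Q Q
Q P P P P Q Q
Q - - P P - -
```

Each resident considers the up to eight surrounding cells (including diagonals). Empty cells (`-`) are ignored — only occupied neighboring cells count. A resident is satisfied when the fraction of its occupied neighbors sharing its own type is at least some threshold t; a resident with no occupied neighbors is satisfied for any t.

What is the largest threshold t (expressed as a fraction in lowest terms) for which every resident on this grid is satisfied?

Row 0: (0,0)P 2/3 · (0,1)P 4/5 · (0,2)P 4/5 · (0,3)P 4/5 · (0,4)Q 2/5 · (0,5)Q 4/5 · (0,6)Q 3/3
Row 1: (1,0)P 3/5 · (1,1)Q 1/8 · (1,2)P 7/8 · (1,3)P 7/8 · (1,4)P 4/8 · (1,5)Q 6/8 · (1,6)Q 5/5
Row 2: (2,0)Q 2/4 · (2,1)P 3/6 · (2,2)P 5/6 · (2,3)P 7/7 · (2,4)P 5/7 · (2,5)Q 3/6 · (2,6)Q 3/3
Row 3: (3,0)Q 1/2 · (3,3)P 4/4 · (3,4)P 3/4
The smallest same-type fraction is 1/8 at (1,1), which reduces to 1/8. Any threshold above that leaves this resident unsatisfied.

1/8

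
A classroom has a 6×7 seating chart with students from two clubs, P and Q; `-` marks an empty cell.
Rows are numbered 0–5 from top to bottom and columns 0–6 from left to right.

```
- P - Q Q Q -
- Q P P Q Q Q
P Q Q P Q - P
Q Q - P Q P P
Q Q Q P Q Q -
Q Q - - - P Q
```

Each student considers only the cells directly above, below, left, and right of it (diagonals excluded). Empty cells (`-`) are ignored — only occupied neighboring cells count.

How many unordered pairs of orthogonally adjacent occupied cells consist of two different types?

Scan each occupied cell's neighbors to the right and below so each pair is counted once.
Row 0: P(0,1)–Q(1,1)≠ Q(0,3)–Q(0,4)= Q(0,3)–P(1,3)≠ Q(0,4)–Q(0,5)= Q(0,4)–Q(1,4)= Q(0,5)–Q(1,5)=  → 2/6 unlike.
Row 1: Q(1,1)–P(1,2)≠ Q(1,1)–Q(2,1)= P(1,2)–P(1,3)= P(1,2)–Q(2,2)≠ P(1,3)–Q(1,4)≠ P(1,3)–P(2,3)= Q(1,4)–Q(1,5)= Q(1,4)–Q(2,4)= Q(1,5)–Q(1,6)= Q(1,6)–P(2,6)≠  → 4/10 unlike.
Row 2: P(2,0)–Q(2,1)≠ P(2,0)–Q(3,0)≠ Q(2,1)–Q(2,2)= Q(2,1)–Q(3,1)= Q(2,2)–P(2,3)≠ P(2,3)–Q(2,4)≠ P(2,3)–P(3,3)= Q(2,4)–Q(3,4)= P(2,6)–P(3,6)=  → 4/9 unlike.
Row 3: Q(3,0)–Q(3,1)= Q(3,0)–Q(4,0)= Q(3,1)–Q(4,1)= P(3,3)–Q(3,4)≠ P(3,3)–P(4,3)= Q(3,4)–P(3,5)≠ Q(3,4)–Q(4,4)= P(3,5)–P(3,6)= P(3,5)–Q(4,5)≠  → 3/9 unlike.
Row 4: Q(4,0)–Q(4,1)= Q(4,0)–Q(5,0)= Q(4,1)–Q(4,2)= Q(4,1)–Q(5,1)= Q(4,2)–P(4,3)≠ P(4,3)–Q(4,4)≠ Q(4,4)–Q(4,5)= Q(4,5)–P(5,5)≠  → 3/8 unlike.
Row 5: Q(5,0)–Q(5,1)= P(5,5)–Q(5,6)≠  → 1/2 unlike.
Total adjacent occupied pairs: 44; unlike-type pairs: 17.

17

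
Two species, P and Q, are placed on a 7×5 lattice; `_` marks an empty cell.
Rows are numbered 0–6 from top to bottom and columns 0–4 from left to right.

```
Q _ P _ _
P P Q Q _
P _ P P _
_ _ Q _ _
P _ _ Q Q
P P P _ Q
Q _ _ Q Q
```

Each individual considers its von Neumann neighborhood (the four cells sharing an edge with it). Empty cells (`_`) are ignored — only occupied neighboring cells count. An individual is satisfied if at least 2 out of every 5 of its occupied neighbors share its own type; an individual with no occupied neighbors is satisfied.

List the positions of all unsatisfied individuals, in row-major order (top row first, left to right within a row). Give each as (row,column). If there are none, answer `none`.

Row 0: (0,0)Q 0/1 ✗ · (0,2)P 0/1 ✗
Row 1: (1,0)P 2/3 ✓ · (1,1)P 1/2 ✓ · (1,2)Q 1/4 ✗ · (1,3)Q 1/2 ✓
Row 2: (2,0)P 1/1 ✓ · (2,2)P 1/3 ✗ · (2,3)P 1/2 ✓
Row 3: (3,2)Q 0/1 ✗
Row 4: (4,0)P 1/1 ✓ · (4,3)Q 1/1 ✓ · (4,4)Q 2/2 ✓
Row 5: (5,0)P 2/3 ✓ · (5,1)P 2/2 ✓ · (5,2)P 1/1 ✓ · (5,4)Q 2/2 ✓
Row 6: (6,0)Q 0/1 ✗ · (6,3)Q 1/1 ✓ · (6,4)Q 2/2 ✓

(0,0), (0,2), (1,2), (2,2), (3,2), (6,0)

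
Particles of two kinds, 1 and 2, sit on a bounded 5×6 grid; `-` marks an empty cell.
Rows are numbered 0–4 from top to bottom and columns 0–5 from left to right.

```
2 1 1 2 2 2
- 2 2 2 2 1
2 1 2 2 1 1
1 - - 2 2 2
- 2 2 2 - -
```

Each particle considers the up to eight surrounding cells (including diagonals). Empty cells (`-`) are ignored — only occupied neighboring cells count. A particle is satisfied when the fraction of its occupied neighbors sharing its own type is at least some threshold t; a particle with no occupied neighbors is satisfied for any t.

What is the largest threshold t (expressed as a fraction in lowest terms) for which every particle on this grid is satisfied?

(0,0)2 1/2
(0,1)1 1/4
(0,2)1 1/5
(0,3)2 4/5
(0,4)2 4/5
(0,5)2 2/3
(1,1)2 4/7
(1,2)2 5/8
(1,3)2 6/8
(1,4)2 5/8
(1,5)1 2/5
(2,0)2 1/3
(2,1)1 1/5
(2,2)2 5/6
(2,3)2 6/7
(2,4)1 2/8
(2,5)1 2/5
(3,0)1 1/3
(3,3)2 5/6
(3,4)2 4/6
(3,5)2 1/3
(4,1)2 1/2
(4,2)2 3/3
(4,3)2 3/3
The smallest same-type fraction is 1/5 at (0,2), which reduces to 1/5. Any threshold above that leaves this particle unsatisfied.

1/5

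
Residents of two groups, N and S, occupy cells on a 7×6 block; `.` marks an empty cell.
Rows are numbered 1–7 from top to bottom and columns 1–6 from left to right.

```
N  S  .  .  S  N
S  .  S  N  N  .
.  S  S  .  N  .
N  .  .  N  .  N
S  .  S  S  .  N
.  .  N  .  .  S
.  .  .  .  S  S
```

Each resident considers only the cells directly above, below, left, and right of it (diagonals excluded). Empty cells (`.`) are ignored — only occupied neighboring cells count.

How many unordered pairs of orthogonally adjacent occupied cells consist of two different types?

Scan each occupied cell's neighbors to the right and below so each pair is counted once.
From row 1: 4 unlike of 4 pairs (running 4/4).
From row 2: 1 unlike of 4 pairs (running 5/8).
From row 3: 0 unlike of 1 pairs (running 5/9).
From row 4: 2 unlike of 3 pairs (running 7/12).
From row 5: 2 unlike of 3 pairs (running 9/15).
From row 6: 0 unlike of 1 pairs (running 9/16).
From row 7: 0 unlike of 1 pairs (running 9/17).
Total adjacent occupied pairs: 17; unlike-type pairs: 9.

9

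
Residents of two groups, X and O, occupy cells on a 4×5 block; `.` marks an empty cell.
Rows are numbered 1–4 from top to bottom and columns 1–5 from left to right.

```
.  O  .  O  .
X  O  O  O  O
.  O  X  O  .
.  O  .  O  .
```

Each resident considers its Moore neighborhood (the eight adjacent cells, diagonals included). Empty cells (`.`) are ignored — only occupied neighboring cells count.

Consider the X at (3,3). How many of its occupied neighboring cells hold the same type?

0

Occupied neighbors of (3,3): (2,2)=O, (2,3)=O, (2,4)=O, (3,2)=O, (3,4)=O, (4,2)=O, (4,4)=O.
Same type (X): 0 of 7.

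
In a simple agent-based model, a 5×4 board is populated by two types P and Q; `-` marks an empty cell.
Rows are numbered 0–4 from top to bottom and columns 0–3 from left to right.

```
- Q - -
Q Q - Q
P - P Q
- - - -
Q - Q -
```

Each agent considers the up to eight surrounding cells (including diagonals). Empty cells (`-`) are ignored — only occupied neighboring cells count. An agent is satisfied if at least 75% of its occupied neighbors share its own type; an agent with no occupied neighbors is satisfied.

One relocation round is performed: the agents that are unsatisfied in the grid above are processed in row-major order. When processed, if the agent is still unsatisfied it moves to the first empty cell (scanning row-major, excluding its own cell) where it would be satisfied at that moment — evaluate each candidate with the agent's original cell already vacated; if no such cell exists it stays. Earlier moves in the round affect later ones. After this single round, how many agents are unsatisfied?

Initially unsatisfied (in order): (1,0), (1,1), (1,3), (2,0), (2,2), (2,3).
  (1,0) → (0,0).
  (1,1) → (0,2).
  (1,3) → (0,3).
  (2,0): now satisfied by earlier moves; stays.
  (2,2) → (2,1).
  (2,3): now satisfied by earlier moves; stays.
Resulting grid:
Q Q Q Q
- - - -
P P - Q
- - - -
Q - Q -
All satisfied now.

0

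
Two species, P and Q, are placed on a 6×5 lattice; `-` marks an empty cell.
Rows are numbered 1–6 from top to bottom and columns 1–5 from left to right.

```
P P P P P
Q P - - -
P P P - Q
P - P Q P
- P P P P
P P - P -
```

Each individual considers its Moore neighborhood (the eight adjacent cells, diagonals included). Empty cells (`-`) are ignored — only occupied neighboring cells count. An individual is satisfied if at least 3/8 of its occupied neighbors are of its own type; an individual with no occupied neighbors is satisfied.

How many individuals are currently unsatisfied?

2

Row 1: (1,1)P 2/3 ok · (1,2)P 3/4 ok · (1,3)P 3/3 ok · (1,4)P 2/2 ok · (1,5)P 1/1 ok
Row 2: (2,1)Q 0/5 unhappy · (2,2)P 6/7 ok
Row 3: (3,1)P 3/4 ok · (3,2)P 5/6 ok · (3,3)P 3/4 ok · (3,5)Q 1/2 ok
Row 4: (4,1)P 3/3 ok · (4,3)P 5/6 ok · (4,4)Q 1/7 unhappy · (4,5)P 2/4 ok
Row 5: (5,2)P 5/5 ok · (5,3)P 5/6 ok · (5,4)P 5/6 ok · (5,5)P 3/4 ok
Row 6: (6,1)P 2/2 ok · (6,2)P 3/3 ok · (6,4)P 3/3 ok
Unsatisfied: (2,1), (4,4) — 2 in total.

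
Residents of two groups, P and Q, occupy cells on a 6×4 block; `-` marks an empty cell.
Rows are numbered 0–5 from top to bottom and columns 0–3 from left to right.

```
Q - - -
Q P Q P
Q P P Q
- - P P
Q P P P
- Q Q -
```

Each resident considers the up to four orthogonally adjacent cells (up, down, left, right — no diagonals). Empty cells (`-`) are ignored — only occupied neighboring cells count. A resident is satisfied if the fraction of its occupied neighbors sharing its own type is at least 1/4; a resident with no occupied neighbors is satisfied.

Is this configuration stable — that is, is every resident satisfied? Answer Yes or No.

(0,0)Q 1/1 satisfied
(1,0)Q 2/3 satisfied
(1,1)P 1/3 satisfied
(1,2)Q 0/3 not
(1,3)P 0/2 not
(2,0)Q 1/2 satisfied
(2,1)P 2/3 satisfied
(2,2)P 2/4 satisfied
(2,3)Q 0/3 not
(3,2)P 3/3 satisfied
(3,3)P 2/3 satisfied
(4,0)Q 0/1 not
(4,1)P 1/3 satisfied
(4,2)P 3/4 satisfied
(4,3)P 2/2 satisfied
(5,1)Q 1/2 satisfied
(5,2)Q 1/2 satisfied
For instance (1,2) has only 0/3 same-type neighbors, below 1/4.

No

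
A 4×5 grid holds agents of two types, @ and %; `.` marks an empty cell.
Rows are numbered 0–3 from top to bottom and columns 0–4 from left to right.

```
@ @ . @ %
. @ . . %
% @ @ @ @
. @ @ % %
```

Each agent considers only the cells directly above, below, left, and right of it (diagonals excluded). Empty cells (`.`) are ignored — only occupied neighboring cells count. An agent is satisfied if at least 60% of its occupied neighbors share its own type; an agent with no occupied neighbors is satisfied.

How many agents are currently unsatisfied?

7

Row 0: (0,0)@ 1/1 satisfied · (0,1)@ 2/2 satisfied · (0,3)@ 0/1 not · (0,4)% 1/2 not
Row 1: (1,1)@ 2/2 satisfied · (1,4)% 1/2 not
Row 2: (2,0)% 0/1 not · (2,1)@ 3/4 satisfied · (2,2)@ 3/3 satisfied · (2,3)@ 2/3 satisfied · (2,4)@ 1/3 not
Row 3: (3,1)@ 2/2 satisfied · (3,2)@ 2/3 satisfied · (3,3)% 1/3 not · (3,4)% 1/2 not
Unsatisfied: (0,3), (0,4), (1,4), (2,0), (2,4), (3,3), (3,4) — 7 in total.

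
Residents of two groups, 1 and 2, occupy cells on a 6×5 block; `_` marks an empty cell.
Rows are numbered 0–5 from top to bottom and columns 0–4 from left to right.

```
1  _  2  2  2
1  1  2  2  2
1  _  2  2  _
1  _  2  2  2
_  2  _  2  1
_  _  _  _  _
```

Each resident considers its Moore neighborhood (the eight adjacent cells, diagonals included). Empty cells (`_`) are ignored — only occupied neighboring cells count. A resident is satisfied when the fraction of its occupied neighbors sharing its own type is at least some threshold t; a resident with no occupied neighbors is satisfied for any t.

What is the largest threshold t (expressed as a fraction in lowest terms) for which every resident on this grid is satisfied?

0/1

(0,0)1 2/2
(0,2)2 3/4
(0,3)2 5/5
(0,4)2 3/3
(1,0)1 3/3
(1,1)1 3/6
(1,2)2 5/6
(1,3)2 7/7
(1,4)2 4/4
(2,0)1 3/3
(2,2)2 5/6
(2,3)2 7/7
(3,0)1 1/2
(3,2)2 5/5
(3,3)2 5/6
(3,4)2 3/4
(4,1)2 1/2
(4,3)2 3/4
(4,4)1 0/3
The smallest same-type fraction is 0/3 at (4,4), which reduces to 0/1. Any threshold above that leaves this resident unsatisfied.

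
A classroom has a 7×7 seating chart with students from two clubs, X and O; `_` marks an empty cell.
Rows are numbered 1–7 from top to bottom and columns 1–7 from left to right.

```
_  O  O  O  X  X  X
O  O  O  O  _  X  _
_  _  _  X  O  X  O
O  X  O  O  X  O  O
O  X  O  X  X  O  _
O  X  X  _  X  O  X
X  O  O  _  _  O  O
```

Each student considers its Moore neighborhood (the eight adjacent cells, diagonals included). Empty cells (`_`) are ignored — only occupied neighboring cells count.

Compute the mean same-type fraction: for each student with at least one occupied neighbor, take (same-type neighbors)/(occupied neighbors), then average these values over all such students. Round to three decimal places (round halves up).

0.535

(1,2)O 4/4
(1,3)O 5/5
(1,4)O 3/4
(1,5)X 2/4
(1,6)X 3/3
(1,7)X 2/2
(2,1)O 2/2
(2,2)O 4/4
(2,3)O 5/6
(2,4)O 4/6
(2,6)X 4/6
(3,4)X 1/6
(3,5)O 3/7
(3,6)X 2/6
(3,7)O 2/4
(4,1)O 1/3
(4,2)X 1/5
(4,3)O 2/6
(4,4)O 3/7
(4,5)X 4/8
(4,6)O 4/7
(4,7)O 3/4
(5,1)O 2/5
(5,2)X 3/8
(5,3)O 2/7
(5,4)X 4/7
(5,5)X 3/7
(5,6)O 3/7
(6,1)O 2/5
(6,2)X 3/8
(6,3)X 3/6
(6,5)X 2/5
(6,6)O 3/6
(6,7)X 0/4
(7,1)X 1/3
(7,2)O 2/5
(7,3)O 1/3
(7,6)O 2/4
(7,7)O 2/3
Sum over 39 students: 4/4 + 5/5 + 3/4 + 2/4 + 3/3 + 2/2 + 2/2 + 4/4 + 5/6 + 4/6 + 4/6 + 1/6 + 3/7 + 2/6 + 2/4 + 1/3 + 1/5 + 2/6 + 3/7 + 4/8 + 4/7 + 3/4 + 2/5 + 3/8 + 2/7 + 4/7 + 3/7 + 3/7 + 2/5 + 3/8 + 3/6 + 2/5 + 3/6 + 0/4 + 1/3 + 2/5 + 1/3 + 2/4 + 2/3 = 8761/420; mean = 8761/420 ÷ 39 = 8761/16380 = 0.534859… → 0.535.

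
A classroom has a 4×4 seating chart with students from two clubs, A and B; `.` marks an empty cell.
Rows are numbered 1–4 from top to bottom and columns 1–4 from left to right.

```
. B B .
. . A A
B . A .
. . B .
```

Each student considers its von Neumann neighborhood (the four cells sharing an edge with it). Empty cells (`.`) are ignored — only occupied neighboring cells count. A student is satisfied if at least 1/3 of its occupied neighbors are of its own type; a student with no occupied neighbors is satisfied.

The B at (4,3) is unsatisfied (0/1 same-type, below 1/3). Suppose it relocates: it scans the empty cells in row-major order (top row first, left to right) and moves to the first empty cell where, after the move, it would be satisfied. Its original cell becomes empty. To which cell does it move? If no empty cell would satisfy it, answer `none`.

(1,1)

Vacating (4,3). Empty cells in order:
  (1,1): 1/1 same-type → satisfied — stop here.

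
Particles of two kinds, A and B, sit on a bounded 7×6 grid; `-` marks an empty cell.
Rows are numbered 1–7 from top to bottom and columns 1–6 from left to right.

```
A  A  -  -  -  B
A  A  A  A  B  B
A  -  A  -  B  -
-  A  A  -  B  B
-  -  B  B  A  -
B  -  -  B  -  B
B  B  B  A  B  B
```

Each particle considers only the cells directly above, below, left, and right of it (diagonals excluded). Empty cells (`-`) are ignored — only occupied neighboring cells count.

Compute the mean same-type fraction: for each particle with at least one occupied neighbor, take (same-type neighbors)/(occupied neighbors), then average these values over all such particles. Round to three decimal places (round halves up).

0.792

(1,1)A 2/2
(1,2)A 2/2
(1,6)B 1/1
(2,1)A 3/3
(2,2)A 3/3
(2,3)A 3/3
(2,4)A 1/2
(2,5)B 2/3
(2,6)B 2/2
(3,1)A 1/1
(3,3)A 2/2
(3,5)B 2/2
(4,2)A 1/1
(4,3)A 2/3
(4,5)B 2/3
(4,6)B 1/1
(5,3)B 1/2
(5,4)B 2/3
(5,5)A 0/2
(6,1)B 1/1
(6,4)B 1/2
(6,6)B 1/1
(7,1)B 2/2
(7,2)B 2/2
(7,3)B 1/2
(7,4)A 0/3
(7,5)B 1/2
(7,6)B 2/2
Sum over 28 particles: 2/2 + 2/2 + 1/1 + 3/3 + 3/3 + 3/3 + 1/2 + 2/3 + 2/2 + 1/1 + 2/2 + 2/2 + 1/1 + 2/3 + 2/3 + 1/1 + 1/2 + 2/3 + 0/2 + 1/1 + 1/2 + 1/1 + 2/2 + 2/2 + 1/2 + 0/3 + 1/2 + 2/2 = 133/6; mean = 133/6 ÷ 28 = 19/24 = 0.791666… → 0.792.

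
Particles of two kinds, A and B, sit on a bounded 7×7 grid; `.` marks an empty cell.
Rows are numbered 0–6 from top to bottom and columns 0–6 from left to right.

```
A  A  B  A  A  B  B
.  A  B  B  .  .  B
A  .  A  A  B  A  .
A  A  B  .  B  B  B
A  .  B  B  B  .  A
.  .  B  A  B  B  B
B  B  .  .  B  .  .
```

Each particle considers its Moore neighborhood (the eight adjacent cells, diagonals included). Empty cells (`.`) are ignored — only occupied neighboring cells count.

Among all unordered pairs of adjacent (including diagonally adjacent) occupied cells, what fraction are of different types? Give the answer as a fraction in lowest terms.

Scan each occupied cell's neighbors to the right and below (and the two forward diagonals) so each pair is counted once.
From row 0: 8 unlike of 17 pairs (running 8/17).
From row 1: 6 unlike of 10 pairs (running 14/27).
From row 2: 8 unlike of 14 pairs (running 22/41).
From row 3: 4 unlike of 14 pairs (running 26/55).
From row 4: 5 unlike of 12 pairs (running 31/67).
From row 5: 3 unlike of 8 pairs (running 34/75).
From row 6: 0 unlike of 1 pairs (running 34/76).
Total adjacent occupied pairs: 76; unlike-type pairs: 34.
34/76 reduces to 17/38.

17/38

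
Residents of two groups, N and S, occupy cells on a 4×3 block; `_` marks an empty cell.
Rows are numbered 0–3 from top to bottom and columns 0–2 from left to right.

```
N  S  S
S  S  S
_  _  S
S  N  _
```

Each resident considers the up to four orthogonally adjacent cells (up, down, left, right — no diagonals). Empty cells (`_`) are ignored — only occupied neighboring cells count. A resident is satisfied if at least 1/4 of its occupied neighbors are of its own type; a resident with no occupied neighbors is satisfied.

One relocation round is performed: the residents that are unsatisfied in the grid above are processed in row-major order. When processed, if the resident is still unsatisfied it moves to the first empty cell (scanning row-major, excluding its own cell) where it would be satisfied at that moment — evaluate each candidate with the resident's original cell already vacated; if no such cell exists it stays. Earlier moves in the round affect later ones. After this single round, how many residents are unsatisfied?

0

Initially unsatisfied (in order): (0,0), (3,0), (3,1).
  (0,0) → (2,1).
  (3,0) → (0,0).
  (3,1): now satisfied by earlier moves; stays.
Resulting grid:
S S S
S S S
_ N S
_ N _
All satisfied now.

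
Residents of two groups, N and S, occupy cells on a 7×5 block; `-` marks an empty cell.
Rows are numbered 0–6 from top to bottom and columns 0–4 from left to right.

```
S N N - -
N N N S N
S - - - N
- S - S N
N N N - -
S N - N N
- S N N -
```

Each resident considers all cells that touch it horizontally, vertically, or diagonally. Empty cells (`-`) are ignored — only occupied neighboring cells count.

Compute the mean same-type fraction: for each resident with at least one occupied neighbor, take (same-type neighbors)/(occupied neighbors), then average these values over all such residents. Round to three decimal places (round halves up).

0.533

Row 0: (0,0)S 0/3 · (0,1)N 4/5 · (0,2)N 3/4
Row 1: (1,0)N 2/4 · (1,1)N 4/6 · (1,2)N 3/4 · (1,3)S 0/4 · (1,4)N 1/2
Row 2: (2,0)S 1/3 · (2,4)N 2/4
Row 3: (3,1)S 1/4 · (3,3)S 0/3 · (3,4)N 1/2
Row 4: (4,0)N 2/4 · (4,1)N 3/5 · (4,2)N 3/5
Row 5: (5,0)S 1/4 · (5,1)N 4/6 · (5,3)N 4/4 · (5,4)N 2/2
Row 6: (6,1)S 1/3 · (6,2)N 3/4 · (6,3)N 3/3
Sum over 23 residents: 0/3 + 4/5 + 3/4 + 2/4 + 4/6 + 3/4 + 0/4 + 1/2 + 1/3 + 2/4 + 1/4 + 0/3 + 1/2 + 2/4 + 3/5 + 3/5 + 1/4 + 4/6 + 4/4 + 2/2 + 1/3 + 3/4 + 3/3 = 49/4; mean = 49/4 ÷ 23 = 49/92 = 0.532608… → 0.533.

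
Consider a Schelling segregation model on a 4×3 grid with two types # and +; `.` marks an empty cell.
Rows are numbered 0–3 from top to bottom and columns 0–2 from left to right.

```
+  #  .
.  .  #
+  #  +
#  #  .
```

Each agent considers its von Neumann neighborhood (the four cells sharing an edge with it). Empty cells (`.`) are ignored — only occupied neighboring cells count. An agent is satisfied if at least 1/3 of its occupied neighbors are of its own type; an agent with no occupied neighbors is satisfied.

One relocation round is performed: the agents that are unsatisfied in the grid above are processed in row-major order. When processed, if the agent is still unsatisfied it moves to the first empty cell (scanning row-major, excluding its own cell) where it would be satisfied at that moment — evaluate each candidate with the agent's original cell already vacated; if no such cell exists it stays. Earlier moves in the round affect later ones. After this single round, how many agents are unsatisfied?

0

Initially unsatisfied (in order): (0,0), (0,1), (1,2), (2,0), (2,2).
  (0,0) → (1,0).
  (0,1): now satisfied by earlier moves; stays.
  (1,2) → (0,0).
  (2,0): now satisfied by earlier moves; stays.
  (2,2) → (1,1).
Resulting grid:
# # .
+ + .
+ # .
# # .
All satisfied now.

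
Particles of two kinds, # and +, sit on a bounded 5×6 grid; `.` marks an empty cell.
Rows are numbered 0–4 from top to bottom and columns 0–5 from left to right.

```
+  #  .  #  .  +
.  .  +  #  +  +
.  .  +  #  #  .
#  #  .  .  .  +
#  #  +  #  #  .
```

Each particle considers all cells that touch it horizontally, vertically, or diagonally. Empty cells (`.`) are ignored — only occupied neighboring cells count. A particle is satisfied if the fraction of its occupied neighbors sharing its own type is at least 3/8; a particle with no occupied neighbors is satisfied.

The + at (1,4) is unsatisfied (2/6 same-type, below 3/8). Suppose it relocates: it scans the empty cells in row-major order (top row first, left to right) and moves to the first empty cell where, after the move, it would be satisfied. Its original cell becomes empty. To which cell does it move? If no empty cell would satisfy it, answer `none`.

Vacating (1,4). Empty cells in order:
  (0,2): 1/4 same-type → still unsatisfied.
  (0,4): 2/4 same-type → satisfied — stop here.

(0,4)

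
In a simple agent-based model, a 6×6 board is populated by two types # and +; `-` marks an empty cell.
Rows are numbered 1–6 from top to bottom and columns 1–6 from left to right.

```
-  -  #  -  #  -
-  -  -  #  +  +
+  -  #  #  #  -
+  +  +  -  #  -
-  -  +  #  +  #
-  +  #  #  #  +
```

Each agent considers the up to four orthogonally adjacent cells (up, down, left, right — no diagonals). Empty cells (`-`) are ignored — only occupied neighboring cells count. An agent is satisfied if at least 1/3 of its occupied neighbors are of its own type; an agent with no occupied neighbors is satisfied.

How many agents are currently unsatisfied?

6

(1,3)# 0/0 ok
(1,5)# 0/1 unhappy
(2,4)# 1/2 ok
(2,5)+ 1/4 unhappy
(2,6)+ 1/1 ok
(3,1)+ 1/1 ok
(3,3)# 1/2 ok
(3,4)# 3/3 ok
(3,5)# 2/3 ok
(4,1)+ 2/2 ok
(4,2)+ 2/2 ok
(4,3)+ 2/3 ok
(4,5)# 1/2 ok
(5,3)+ 1/3 ok
(5,4)# 1/3 ok
(5,5)+ 0/4 unhappy
(5,6)# 0/2 unhappy
(6,2)+ 0/1 unhappy
(6,3)# 1/3 ok
(6,4)# 3/3 ok
(6,5)# 1/3 ok
(6,6)+ 0/2 unhappy
Unsatisfied: (1,5), (2,5), (5,5), (5,6), (6,2), (6,6) — 6 in total.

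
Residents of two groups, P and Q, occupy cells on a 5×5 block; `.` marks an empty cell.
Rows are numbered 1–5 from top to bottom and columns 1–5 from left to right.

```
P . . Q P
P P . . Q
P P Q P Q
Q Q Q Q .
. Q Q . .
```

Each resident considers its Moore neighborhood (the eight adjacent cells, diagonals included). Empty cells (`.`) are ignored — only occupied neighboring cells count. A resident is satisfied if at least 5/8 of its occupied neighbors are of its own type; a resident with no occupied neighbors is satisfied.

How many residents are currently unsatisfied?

8

Row 1: (1,1)P 2/2 ✓ · (1,4)Q 1/2 ✗ · (1,5)P 0/2 ✗
Row 2: (2,1)P 4/4 ✓ · (2,2)P 4/5 ✓ · (2,5)Q 2/4 ✗
Row 3: (3,1)P 3/5 ✗ · (3,2)P 3/7 ✗ · (3,3)Q 3/6 ✗ · (3,4)P 0/5 ✗ · (3,5)Q 2/3 ✓
Row 4: (4,1)Q 2/4 ✗ · (4,2)Q 5/7 ✓ · (4,3)Q 5/7 ✓ · (4,4)Q 4/5 ✓
Row 5: (5,2)Q 4/4 ✓ · (5,3)Q 4/4 ✓
Unsatisfied: (1,4), (1,5), (2,5), (3,1), (3,2), (3,3), (3,4), (4,1) — 8 in total.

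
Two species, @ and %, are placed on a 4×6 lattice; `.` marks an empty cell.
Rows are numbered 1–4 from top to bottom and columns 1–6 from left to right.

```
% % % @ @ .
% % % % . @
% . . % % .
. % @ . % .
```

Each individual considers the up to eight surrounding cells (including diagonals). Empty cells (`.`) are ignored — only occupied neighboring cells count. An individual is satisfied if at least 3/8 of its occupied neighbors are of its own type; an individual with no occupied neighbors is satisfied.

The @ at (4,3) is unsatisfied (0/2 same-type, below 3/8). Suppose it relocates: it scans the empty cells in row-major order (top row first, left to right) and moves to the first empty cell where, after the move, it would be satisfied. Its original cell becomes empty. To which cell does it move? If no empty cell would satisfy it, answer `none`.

Vacating (4,3). Empty cells in order:
  (1,6): 2/2 same-type → satisfied — stop here.

(1,6)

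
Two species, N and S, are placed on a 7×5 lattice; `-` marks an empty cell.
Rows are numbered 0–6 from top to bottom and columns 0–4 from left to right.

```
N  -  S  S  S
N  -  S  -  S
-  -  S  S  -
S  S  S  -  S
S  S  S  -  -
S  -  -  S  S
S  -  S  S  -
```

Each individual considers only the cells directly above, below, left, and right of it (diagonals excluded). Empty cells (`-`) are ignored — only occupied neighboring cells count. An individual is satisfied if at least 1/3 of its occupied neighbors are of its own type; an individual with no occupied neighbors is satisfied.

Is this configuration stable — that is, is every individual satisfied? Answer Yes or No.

Yes

(0,0)N 1/1 ✓
(0,2)S 2/2 ✓
(0,3)S 2/2 ✓
(0,4)S 2/2 ✓
(1,0)N 1/1 ✓
(1,2)S 2/2 ✓
(1,4)S 1/1 ✓
(2,2)S 3/3 ✓
(2,3)S 1/1 ✓
(3,0)S 2/2 ✓
(3,1)S 3/3 ✓
(3,2)S 3/3 ✓
(3,4)S 0/0 ✓
(4,0)S 3/3 ✓
(4,1)S 3/3 ✓
(4,2)S 2/2 ✓
(5,0)S 2/2 ✓
(5,3)S 2/2 ✓
(5,4)S 1/1 ✓
(6,0)S 1/1 ✓
(6,2)S 1/1 ✓
(6,3)S 2/2 ✓
All meet the threshold, so the configuration is stable.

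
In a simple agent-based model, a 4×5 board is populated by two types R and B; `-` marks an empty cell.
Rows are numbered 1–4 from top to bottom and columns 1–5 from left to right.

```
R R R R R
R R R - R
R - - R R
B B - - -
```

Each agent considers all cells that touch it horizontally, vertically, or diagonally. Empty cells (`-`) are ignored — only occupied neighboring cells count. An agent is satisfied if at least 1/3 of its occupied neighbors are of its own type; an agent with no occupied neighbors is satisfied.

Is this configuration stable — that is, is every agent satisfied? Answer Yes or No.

Row 1: (1,1)R 3/3 ok · (1,2)R 5/5 ok · (1,3)R 4/4 ok · (1,4)R 4/4 ok · (1,5)R 2/2 ok
Row 2: (2,1)R 4/4 ok · (2,2)R 6/6 ok · (2,3)R 5/5 ok · (2,5)R 4/4 ok
Row 3: (3,1)R 2/4 ok · (3,4)R 3/3 ok · (3,5)R 2/2 ok
Row 4: (4,1)B 1/2 ok · (4,2)B 1/2 ok
All meet the threshold, so the configuration is stable.

Yes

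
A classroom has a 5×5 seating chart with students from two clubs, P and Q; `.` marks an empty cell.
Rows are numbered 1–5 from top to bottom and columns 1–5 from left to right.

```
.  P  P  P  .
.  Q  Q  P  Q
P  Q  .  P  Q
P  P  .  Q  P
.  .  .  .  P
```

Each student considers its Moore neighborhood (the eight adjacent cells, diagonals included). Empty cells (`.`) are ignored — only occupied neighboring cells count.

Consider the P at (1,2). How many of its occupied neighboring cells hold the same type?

1

Occupied neighbors of (1,2): (1,3)=P, (2,2)=Q, (2,3)=Q.
Same type (P): 1 of 3.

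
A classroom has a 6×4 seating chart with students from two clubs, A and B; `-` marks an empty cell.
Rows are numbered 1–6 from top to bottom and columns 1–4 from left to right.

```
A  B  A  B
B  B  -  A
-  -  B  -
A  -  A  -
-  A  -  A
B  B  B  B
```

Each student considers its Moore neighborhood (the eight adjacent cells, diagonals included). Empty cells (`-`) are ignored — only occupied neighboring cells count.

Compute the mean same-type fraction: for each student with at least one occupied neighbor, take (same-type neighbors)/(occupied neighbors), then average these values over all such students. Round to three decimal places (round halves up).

0.453

Row 1: (1,1)A 0/3 · (1,2)B 2/4 · (1,3)A 1/4 · (1,4)B 0/2
Row 2: (2,1)B 2/3 · (2,2)B 3/5 · (2,4)A 1/3
Row 3: (3,3)B 1/3
Row 4: (4,1)A 1/1 · (4,3)A 2/3
Row 5: (5,2)A 2/5 · (5,4)A 1/3
Row 6: (6,1)B 1/2 · (6,2)B 2/3 · (6,3)B 2/4 · (6,4)B 1/2
Sum over 16 students: 0/3 + 2/4 + 1/4 + 0/2 + 2/3 + 3/5 + 1/3 + 1/3 + 1/1 + 2/3 + 2/5 + 1/3 + 1/2 + 2/3 + 2/4 + 1/2 = 29/4; mean = 29/4 ÷ 16 = 29/64 = 0.453125 → 0.453.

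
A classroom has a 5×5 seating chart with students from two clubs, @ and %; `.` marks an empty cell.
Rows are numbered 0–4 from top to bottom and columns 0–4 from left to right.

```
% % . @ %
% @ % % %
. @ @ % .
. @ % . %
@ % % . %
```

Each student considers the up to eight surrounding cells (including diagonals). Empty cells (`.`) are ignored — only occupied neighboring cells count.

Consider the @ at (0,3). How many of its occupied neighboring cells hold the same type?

0

Occupied neighbors of (0,3): (0,4)=%, (1,2)=%, (1,3)=%, (1,4)=%.
Same type (@): 0 of 4.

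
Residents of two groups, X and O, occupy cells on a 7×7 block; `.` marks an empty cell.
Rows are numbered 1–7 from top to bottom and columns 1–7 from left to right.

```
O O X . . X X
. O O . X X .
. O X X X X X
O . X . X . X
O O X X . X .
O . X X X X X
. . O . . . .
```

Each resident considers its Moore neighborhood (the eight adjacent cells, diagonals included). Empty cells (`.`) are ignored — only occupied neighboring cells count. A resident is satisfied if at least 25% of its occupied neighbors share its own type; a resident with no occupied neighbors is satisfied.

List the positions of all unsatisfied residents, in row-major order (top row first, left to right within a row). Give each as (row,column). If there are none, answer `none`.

(1,1)O 2/2 satisfied
(1,2)O 3/4 satisfied
(1,3)X 0/3 not
(1,6)X 3/3 satisfied
(1,7)X 2/2 satisfied
(2,2)O 4/6 satisfied
(2,3)O 3/6 satisfied
(2,5)X 5/5 satisfied
(2,6)X 6/6 satisfied
(3,2)O 3/5 satisfied
(3,3)X 2/5 satisfied
(3,4)X 5/6 satisfied
(3,5)X 5/5 satisfied
(3,6)X 6/6 satisfied
(3,7)X 3/3 satisfied
(4,1)O 3/3 satisfied
(4,3)X 4/6 satisfied
(4,5)X 5/5 satisfied
(4,7)X 3/3 satisfied
(5,1)O 3/3 satisfied
(5,2)O 3/6 satisfied
(5,3)X 4/5 satisfied
(5,4)X 6/6 satisfied
(5,6)X 5/5 satisfied
(6,1)O 2/2 satisfied
(6,3)X 3/5 satisfied
(6,4)X 4/5 satisfied
(6,5)X 4/4 satisfied
(6,6)X 3/3 satisfied
(6,7)X 2/2 satisfied
(7,3)O 0/2 not

(1,3), (7,3)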